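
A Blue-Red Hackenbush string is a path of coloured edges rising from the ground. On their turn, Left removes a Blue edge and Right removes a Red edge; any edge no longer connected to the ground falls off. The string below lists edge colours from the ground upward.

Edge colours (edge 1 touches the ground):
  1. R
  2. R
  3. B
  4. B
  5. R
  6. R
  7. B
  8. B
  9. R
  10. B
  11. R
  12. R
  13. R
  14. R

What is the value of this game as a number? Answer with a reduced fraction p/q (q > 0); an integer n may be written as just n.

-5727/4096

1 of 14 · R · max L −∞ · min R 0 ⇒ -1
2 of 14 · RR · max L −∞ · min R -1 ⇒ -2
3 of 14 · RRB · max L -2 · min R -1 ⇒ -3/2
4 of 14 · RRBB · max L -3/2 · min R -1 ⇒ -5/4
5 of 14 · RRBBR · max L -3/2 · min R -5/4 ⇒ -11/8
6 of 14 · RRBBRR · max L -3/2 · min R -11/8 ⇒ -23/16
7 of 14 · RRBBRRB · max L -23/16 · min R -11/8 ⇒ -45/32
8 of 14 · RRBBRRBB · max L -45/32 · min R -11/8 ⇒ -89/64
9 of 14 · RRBBRRBBR · max L -45/32 · min R -89/64 ⇒ -179/128
10 of 14 · RRBBRRBBRB · max L -179/128 · min R -89/64 ⇒ -357/256
11 of 14 · RRBBRRBBRBR · max L -179/128 · min R -357/256 ⇒ -715/512
12 of 14 · RRBBRRBBRBRR · max L -179/128 · min R -715/512 ⇒ -1431/1024
13 of 14 · RRBBRRBBRBRRR · max L -179/128 · min R -1431/1024 ⇒ -2863/2048
14 of 14 · RRBBRRBBRBRRRR · max L -179/128 · min R -2863/2048 ⇒ -5727/4096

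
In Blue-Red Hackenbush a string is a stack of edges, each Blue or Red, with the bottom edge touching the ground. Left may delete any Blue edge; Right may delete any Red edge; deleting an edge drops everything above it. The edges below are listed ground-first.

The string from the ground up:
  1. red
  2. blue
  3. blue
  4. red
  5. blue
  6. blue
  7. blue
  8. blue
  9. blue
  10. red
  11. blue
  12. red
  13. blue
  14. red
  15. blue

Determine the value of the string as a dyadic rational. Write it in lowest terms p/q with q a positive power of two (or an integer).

-4181/16384

Build g(s[:k]) for k = 1..15, string s = red blue blue red blue blue blue blue blue red blue red blue red blue.
g(r) = { ∅ | 0 } so -1
g(rb) = { -1 | 0 } so -1/2
g(rbb) = { -1, -1/2 | 0 } so -1/4
g(rbbr) = { -1, -1/2 | -1/4, 0 } so -3/8
g(rbbrb) = { -1, -1/2, -3/8 | -1/4, 0 } so -5/16
g(rbbrbb) = { -1, -1/2, -3/8, -5/16 | -1/4, 0 } so -9/32
g(rbbrbbb) = { -1, -1/2, -3/8, -5/16, -9/32 | -1/4, 0 } so -17/64
g(rbbrbbbb) = { -1, -1/2, -3/8, -5/16, -9/32, -17/64 | -1/4, 0 } so -33/128
g(rbbrbbbbb) = { -1, -1/2, -3/8, -5/16, -9/32, -17/64, -33/128 | -1/4, 0 } so -65/256
g(rbbrbbbbbr) = { -1, -1/2, -3/8, -5/16, -9/32, -17/64, -33/128 | -65/256, -1/4, 0 } so -131/512
g(rbbrbbbbbrb) = { -1, -1/2, -3/8, -5/16, -9/32, -17/64, -33/128, -131/512 | -65/256, -1/4, 0 } so -261/1024
g(rbbrbbbbbrbr) = { -1, -1/2, -3/8, -5/16, -9/32, -17/64, -33/128, -131/512 | -261/1024, -65/256, -1/4, 0 } so -523/2048
g(rbbrbbbbbrbrb) = { -1, -1/2, -3/8, -5/16, -9/32, -17/64, -33/128, -131/512, -523/2048 | -261/1024, -65/256, -1/4, 0 } so -1045/4096
g(rbbrbbbbbrbrbr) = { -1, -1/2, -3/8, -5/16, -9/32, -17/64, -33/128, -131/512, -523/2048 | -1045/4096, -261/1024, -65/256, -1/4, 0 } so -2091/8192
g(rbbrbbbbbrbrbrb) = { -1, -1/2, -3/8, -5/16, -9/32, -17/64, -33/128, -131/512, -523/2048, -2091/8192 | -1045/4096, -261/1024, -65/256, -1/4, 0 } so -4181/16384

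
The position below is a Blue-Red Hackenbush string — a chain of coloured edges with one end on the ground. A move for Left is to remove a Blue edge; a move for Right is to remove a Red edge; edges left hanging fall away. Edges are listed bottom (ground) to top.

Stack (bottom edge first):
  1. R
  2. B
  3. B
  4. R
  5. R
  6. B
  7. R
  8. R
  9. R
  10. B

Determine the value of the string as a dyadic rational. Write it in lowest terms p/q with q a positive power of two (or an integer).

v(R) = {  | 0 } — -1
v(RB) = { -1 | 0 } — -1/2
v(RBB) = { -1, -1/2 | 0 } — -1/4
v(RBBR) = { -1, -1/2 | -1/4, 0 } — -3/8
v(RBBRR) = { -1, -1/2 | -3/8, -1/4, 0 } — -7/16
v(RBBRRB) = { -1, -1/2, -7/16 | -3/8, -1/4, 0 } — -13/32
v(RBBRRBR) = { -1, -1/2, -7/16 | -13/32, -3/8, -1/4, 0 } — -27/64
v(RBBRRBRR) = { -1, -1/2, -7/16 | -27/64, -13/32, -3/8, -1/4, 0 } — -55/128
v(RBBRRBRRR) = { -1, -1/2, -7/16 | -55/128, -27/64, -13/32, -3/8, -1/4, 0 } — -111/256
v(RBBRRBRRRB) = { -1, -1/2, -7/16, -111/256 | -55/128, -27/64, -13/32, -3/8, -1/4, 0 } — -221/512

-221/512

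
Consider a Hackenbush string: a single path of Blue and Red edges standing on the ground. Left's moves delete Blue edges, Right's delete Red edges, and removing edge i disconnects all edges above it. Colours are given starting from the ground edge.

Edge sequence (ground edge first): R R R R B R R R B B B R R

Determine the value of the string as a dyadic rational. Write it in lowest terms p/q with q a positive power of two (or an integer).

Build value(s[:k]) for k = 1..13, string s = R R R R B R R R B B B R R.
value(R) = { (no moves) | 0 } gives -1
value(RR) = { (no moves) | -1; 0 } gives -2
value(RRR) = { (no moves) | -2; -1; 0 } gives -3
value(RRRR) = { (no moves) | -3; -2; -1; 0 } gives -4
value(RRRRB) = { -4 | -3; -2; -1; 0 } gives -7/2
value(RRRRBR) = { -4 | -7/2; -3; -2; -1; 0 } gives -15/4
value(RRRRBRR) = { -4 | -15/4; -7/2; -3; -2; -1; 0 } gives -31/8
value(RRRRBRRR) = { -4 | -31/8; -15/4; -7/2; -3; -2; -1; 0 } gives -63/16
value(RRRRBRRRB) = { -4; -63/16 | -31/8; -15/4; -7/2; -3; -2; -1; 0 } gives -125/32
value(RRRRBRRRBB) = { -4; -63/16; -125/32 | -31/8; -15/4; -7/2; -3; -2; -1; 0 } gives -249/64
value(RRRRBRRRBBB) = { -4; -63/16; -125/32; -249/64 | -31/8; -15/4; -7/2; -3; -2; -1; 0 } gives -497/128
value(RRRRBRRRBBBR) = { -4; -63/16; -125/32; -249/64 | -497/128; -31/8; -15/4; -7/2; -3; -2; -1; 0 } gives -995/256
value(RRRRBRRRBBBRR) = { -4; -63/16; -125/32; -249/64 | -995/256; -497/128; -31/8; -15/4; -7/2; -3; -2; -1; 0 } gives -1991/512

-1991/512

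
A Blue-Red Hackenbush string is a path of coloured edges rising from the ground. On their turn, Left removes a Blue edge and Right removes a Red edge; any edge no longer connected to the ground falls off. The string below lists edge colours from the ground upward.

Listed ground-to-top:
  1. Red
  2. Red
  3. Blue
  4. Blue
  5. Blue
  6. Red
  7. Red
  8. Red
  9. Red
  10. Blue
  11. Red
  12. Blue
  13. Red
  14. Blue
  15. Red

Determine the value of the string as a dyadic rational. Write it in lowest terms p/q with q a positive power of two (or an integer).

1 of 15 · R · max L −∞ · min R 0 — -1
2 of 15 · RR · max L −∞ · min R -1 — -2
3 of 15 · RRB · max L -2 · min R -1 — -3/2
4 of 15 · RRBB · max L -3/2 · min R -1 — -5/4
5 of 15 · RRBBB · max L -5/4 · min R -1 — -9/8
6 of 15 · RRBBBR · max L -5/4 · min R -9/8 — -19/16
7 of 15 · RRBBBRR · max L -5/4 · min R -19/16 — -39/32
8 of 15 · RRBBBRRR · max L -5/4 · min R -39/32 — -79/64
9 of 15 · RRBBBRRRR · max L -5/4 · min R -79/64 — -159/128
10 of 15 · RRBBBRRRRB · max L -159/128 · min R -79/64 — -317/256
11 of 15 · RRBBBRRRRBR · max L -159/128 · min R -317/256 — -635/512
12 of 15 · RRBBBRRRRBRB · max L -635/512 · min R -317/256 — -1269/1024
13 of 15 · RRBBBRRRRBRBR · max L -635/512 · min R -1269/1024 — -2539/2048
14 of 15 · RRBBBRRRRBRBRB · max L -2539/2048 · min R -1269/1024 — -5077/4096
15 of 15 · RRBBBRRRRBRBRBR · max L -2539/2048 · min R -5077/4096 — -10155/8192

-10155/8192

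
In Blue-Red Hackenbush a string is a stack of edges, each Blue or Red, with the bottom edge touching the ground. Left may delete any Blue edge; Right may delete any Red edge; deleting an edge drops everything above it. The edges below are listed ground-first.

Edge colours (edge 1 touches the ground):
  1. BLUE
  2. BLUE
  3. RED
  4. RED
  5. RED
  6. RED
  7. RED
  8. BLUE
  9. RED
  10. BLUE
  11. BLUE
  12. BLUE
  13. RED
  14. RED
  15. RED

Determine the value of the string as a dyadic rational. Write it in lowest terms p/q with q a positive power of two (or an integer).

G(B) = { 0 | none } — 1
G(BB) = { 0 1 | none } — 2
G(BBR) = { 0 1 | 2 } — 3/2
G(BBRR) = { 0 1 | 3/2 2 } — 5/4
G(BBRRR) = { 0 1 | 5/4 3/2 2 } — 9/8
G(BBRRRR) = { 0 1 | 9/8 5/4 3/2 2 } — 17/16
G(BBRRRRR) = { 0 1 | 17/16 9/8 5/4 3/2 2 } — 33/32
G(BBRRRRRB) = { 0 1 33/32 | 17/16 9/8 5/4 3/2 2 } — 67/64
G(BBRRRRRBR) = { 0 1 33/32 | 67/64 17/16 9/8 5/4 3/2 2 } — 133/128
G(BBRRRRRBRB) = { 0 1 33/32 133/128 | 67/64 17/16 9/8 5/4 3/2 2 } — 267/256
G(BBRRRRRBRBB) = { 0 1 33/32 133/128 267/256 | 67/64 17/16 9/8 5/4 3/2 2 } — 535/512
G(BBRRRRRBRBBB) = { 0 1 33/32 133/128 267/256 535/512 | 67/64 17/16 9/8 5/4 3/2 2 } — 1071/1024
G(BBRRRRRBRBBBR) = { 0 1 33/32 133/128 267/256 535/512 | 1071/1024 67/64 17/16 9/8 5/4 3/2 2 } — 2141/2048
G(BBRRRRRBRBBBRR) = { 0 1 33/32 133/128 267/256 535/512 | 2141/2048 1071/1024 67/64 17/16 9/8 5/4 3/2 2 } — 4281/4096
G(BBRRRRRBRBBBRRR) = { 0 1 33/32 133/128 267/256 535/512 | 4281/4096 2141/2048 1071/1024 67/64 17/16 9/8 5/4 3/2 2 } — 8561/8192

8561/8192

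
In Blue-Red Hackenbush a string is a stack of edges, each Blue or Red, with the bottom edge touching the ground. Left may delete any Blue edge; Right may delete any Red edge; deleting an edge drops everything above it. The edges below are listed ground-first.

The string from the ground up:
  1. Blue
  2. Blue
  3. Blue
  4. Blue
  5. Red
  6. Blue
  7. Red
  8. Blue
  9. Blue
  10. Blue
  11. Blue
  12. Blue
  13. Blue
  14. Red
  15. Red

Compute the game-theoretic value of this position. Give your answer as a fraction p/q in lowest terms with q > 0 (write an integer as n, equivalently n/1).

7673/2048

step 1: add Blue to get B; options L={ 0 } R={ (no moves) } — 1
step 2: add Blue to get BB; options L={ 0,1 } R={ (no moves) } — 2
step 3: add Blue to get BBB; options L={ 0,1,2 } R={ (no moves) } — 3
step 4: add Blue to get BBBB; options L={ 0,1,2,3 } R={ (no moves) } — 4
step 5: add Red to get BBBBR; options L={ 0,1,2,3 } R={ 4 } — 7/2
step 6: add Blue to get BBBBRB; options L={ 0,1,2,3,7/2 } R={ 4 } — 15/4
step 7: add Red to get BBBBRBR; options L={ 0,1,2,3,7/2 } R={ 15/4,4 } — 29/8
step 8: add Blue to get BBBBRBRB; options L={ 0,1,2,3,7/2,29/8 } R={ 15/4,4 } — 59/16
step 9: add Blue to get BBBBRBRBB; options L={ 0,1,2,3,7/2,29/8,59/16 } R={ 15/4,4 } — 119/32
step 10: add Blue to get BBBBRBRBBB; options L={ 0,1,2,3,7/2,29/8,59/16,119/32 } R={ 15/4,4 } — 239/64
step 11: add Blue to get BBBBRBRBBBB; options L={ 0,1,2,3,7/2,29/8,59/16,119/32,239/64 } R={ 15/4,4 } — 479/128
step 12: add Blue to get BBBBRBRBBBBB; options L={ 0,1,2,3,7/2,29/8,59/16,119/32,239/64,479/128 } R={ 15/4,4 } — 959/256
step 13: add Blue to get BBBBRBRBBBBBB; options L={ 0,1,2,3,7/2,29/8,59/16,119/32,239/64,479/128,959/256 } R={ 15/4,4 } — 1919/512
step 14: add Red to get BBBBRBRBBBBBBR; options L={ 0,1,2,3,7/2,29/8,59/16,119/32,239/64,479/128,959/256 } R={ 1919/512,15/4,4 } — 3837/1024
step 15: add Red to get BBBBRBRBBBBBBRR; options L={ 0,1,2,3,7/2,29/8,59/16,119/32,239/64,479/128,959/256 } R={ 3837/1024,1919/512,15/4,4 } — 7673/2048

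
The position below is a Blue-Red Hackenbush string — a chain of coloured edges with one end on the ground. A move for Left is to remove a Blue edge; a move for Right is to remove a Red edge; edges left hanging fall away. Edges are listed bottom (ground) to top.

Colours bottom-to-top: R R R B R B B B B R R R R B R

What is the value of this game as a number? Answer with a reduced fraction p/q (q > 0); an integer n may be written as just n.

edge 1 of 15 (R): { (no moves) | 0 } -> -1
edge 2 of 15 (R): { (no moves) | -1; 0 } -> -2
edge 3 of 15 (R): { (no moves) | -2; -1; 0 } -> -3
edge 4 of 15 (B): { -3 | -2; -1; 0 } -> -5/2
edge 5 of 15 (R): { -3 | -5/2; -2; -1; 0 } -> -11/4
edge 6 of 15 (B): { -3; -11/4 | -5/2; -2; -1; 0 } -> -21/8
edge 7 of 15 (B): { -3; -11/4; -21/8 | -5/2; -2; -1; 0 } -> -41/16
edge 8 of 15 (B): { -3; -11/4; -21/8; -41/16 | -5/2; -2; -1; 0 } -> -81/32
edge 9 of 15 (B): { -3; -11/4; -21/8; -41/16; -81/32 | -5/2; -2; -1; 0 } -> -161/64
edge 10 of 15 (R): { -3; -11/4; -21/8; -41/16; -81/32 | -161/64; -5/2; -2; -1; 0 } -> -323/128
edge 11 of 15 (R): { -3; -11/4; -21/8; -41/16; -81/32 | -323/128; -161/64; -5/2; -2; -1; 0 } -> -647/256
edge 12 of 15 (R): { -3; -11/4; -21/8; -41/16; -81/32 | -647/256; -323/128; -161/64; -5/2; -2; -1; 0 } -> -1295/512
edge 13 of 15 (R): { -3; -11/4; -21/8; -41/16; -81/32 | -1295/512; -647/256; -323/128; -161/64; -5/2; -2; -1; 0 } -> -2591/1024
edge 14 of 15 (B): { -3; -11/4; -21/8; -41/16; -81/32; -2591/1024 | -1295/512; -647/256; -323/128; -161/64; -5/2; -2; -1; 0 } -> -5181/2048
edge 15 of 15 (R): { -3; -11/4; -21/8; -41/16; -81/32; -2591/1024 | -5181/2048; -1295/512; -647/256; -323/128; -161/64; -5/2; -2; -1; 0 } -> -10363/4096

-10363/4096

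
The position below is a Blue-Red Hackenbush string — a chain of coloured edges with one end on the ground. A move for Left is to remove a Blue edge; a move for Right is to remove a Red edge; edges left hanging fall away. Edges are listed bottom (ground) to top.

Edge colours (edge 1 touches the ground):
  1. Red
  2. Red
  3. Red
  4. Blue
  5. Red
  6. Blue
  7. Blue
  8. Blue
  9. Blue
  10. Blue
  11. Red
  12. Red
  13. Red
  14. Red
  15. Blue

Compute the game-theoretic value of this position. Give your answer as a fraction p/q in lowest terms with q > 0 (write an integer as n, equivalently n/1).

step 1: add Red to get R; options L={  } R={ 0 } => -1
step 2: add Red to get RR; options L={  } R={ -1 0 } => -2
step 3: add Red to get RRR; options L={  } R={ -2 -1 0 } => -3
step 4: add Blue to get RRRB; options L={ -3 } R={ -2 -1 0 } => -5/2
step 5: add Red to get RRRBR; options L={ -3 } R={ -5/2 -2 -1 0 } => -11/4
step 6: add Blue to get RRRBRB; options L={ -3 -11/4 } R={ -5/2 -2 -1 0 } => -21/8
step 7: add Blue to get RRRBRBB; options L={ -3 -11/4 -21/8 } R={ -5/2 -2 -1 0 } => -41/16
step 8: add Blue to get RRRBRBBB; options L={ -3 -11/4 -21/8 -41/16 } R={ -5/2 -2 -1 0 } => -81/32
step 9: add Blue to get RRRBRBBBB; options L={ -3 -11/4 -21/8 -41/16 -81/32 } R={ -5/2 -2 -1 0 } => -161/64
step 10: add Blue to get RRRBRBBBBB; options L={ -3 -11/4 -21/8 -41/16 -81/32 -161/64 } R={ -5/2 -2 -1 0 } => -321/128
step 11: add Red to get RRRBRBBBBBR; options L={ -3 -11/4 -21/8 -41/16 -81/32 -161/64 } R={ -321/128 -5/2 -2 -1 0 } => -643/256
step 12: add Red to get RRRBRBBBBBRR; options L={ -3 -11/4 -21/8 -41/16 -81/32 -161/64 } R={ -643/256 -321/128 -5/2 -2 -1 0 } => -1287/512
step 13: add Red to get RRRBRBBBBBRRR; options L={ -3 -11/4 -21/8 -41/16 -81/32 -161/64 } R={ -1287/512 -643/256 -321/128 -5/2 -2 -1 0 } => -2575/1024
step 14: add Red to get RRRBRBBBBBRRRR; options L={ -3 -11/4 -21/8 -41/16 -81/32 -161/64 } R={ -2575/1024 -1287/512 -643/256 -321/128 -5/2 -2 -1 0 } => -5151/2048
step 15: add Blue to get RRRBRBBBBBRRRRB; options L={ -3 -11/4 -21/8 -41/16 -81/32 -161/64 -5151/2048 } R={ -2575/1024 -1287/512 -643/256 -321/128 -5/2 -2 -1 0 } => -10301/4096

-10301/4096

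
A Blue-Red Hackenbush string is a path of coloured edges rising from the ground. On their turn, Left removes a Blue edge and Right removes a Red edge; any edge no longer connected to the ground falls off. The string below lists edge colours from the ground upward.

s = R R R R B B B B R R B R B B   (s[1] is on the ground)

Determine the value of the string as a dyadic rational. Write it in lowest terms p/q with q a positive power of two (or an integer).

-3177/1024

Build G(s[:k]) for k = 1..14, string s = R R R R B B B B R R B R B B.
step 1: add R to get R; options L={ none } R={ 0 } = -1
step 2: add R to get RR; options L={ none } R={ -1; 0 } = -2
step 3: add R to get RRR; options L={ none } R={ -2; -1; 0 } = -3
step 4: add R to get RRRR; options L={ none } R={ -3; -2; -1; 0 } = -4
step 5: add B to get RRRRB; options L={ -4 } R={ -3; -2; -1; 0 } = -7/2
step 6: add B to get RRRRBB; options L={ -4; -7/2 } R={ -3; -2; -1; 0 } = -13/4
step 7: add B to get RRRRBBB; options L={ -4; -7/2; -13/4 } R={ -3; -2; -1; 0 } = -25/8
step 8: add B to get RRRRBBBB; options L={ -4; -7/2; -13/4; -25/8 } R={ -3; -2; -1; 0 } = -49/16
step 9: add R to get RRRRBBBBR; options L={ -4; -7/2; -13/4; -25/8 } R={ -49/16; -3; -2; -1; 0 } = -99/32
step 10: add R to get RRRRBBBBRR; options L={ -4; -7/2; -13/4; -25/8 } R={ -99/32; -49/16; -3; -2; -1; 0 } = -199/64
step 11: add B to get RRRRBBBBRRB; options L={ -4; -7/2; -13/4; -25/8; -199/64 } R={ -99/32; -49/16; -3; -2; -1; 0 } = -397/128
step 12: add R to get RRRRBBBBRRBR; options L={ -4; -7/2; -13/4; -25/8; -199/64 } R={ -397/128; -99/32; -49/16; -3; -2; -1; 0 } = -795/256
step 13: add B to get RRRRBBBBRRBRB; options L={ -4; -7/2; -13/4; -25/8; -199/64; -795/256 } R={ -397/128; -99/32; -49/16; -3; -2; -1; 0 } = -1589/512
step 14: add B to get RRRRBBBBRRBRBB; options L={ -4; -7/2; -13/4; -25/8; -199/64; -795/256; -1589/512 } R={ -397/128; -99/32; -49/16; -3; -2; -1; 0 } = -3177/1024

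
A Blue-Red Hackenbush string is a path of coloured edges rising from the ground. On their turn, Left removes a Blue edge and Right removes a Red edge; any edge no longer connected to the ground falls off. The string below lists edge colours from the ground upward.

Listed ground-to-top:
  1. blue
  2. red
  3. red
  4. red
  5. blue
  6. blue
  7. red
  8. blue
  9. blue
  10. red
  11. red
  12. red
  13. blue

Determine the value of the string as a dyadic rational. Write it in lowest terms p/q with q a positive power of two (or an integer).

1 of 13 · b · max L 0 · min R +∞ -> 1
2 of 13 · br · max L 0 · min R 1 -> 1/2
3 of 13 · brr · max L 0 · min R 1/2 -> 1/4
4 of 13 · brrr · max L 0 · min R 1/4 -> 1/8
5 of 13 · brrrb · max L 1/8 · min R 1/4 -> 3/16
6 of 13 · brrrbb · max L 3/16 · min R 1/4 -> 7/32
7 of 13 · brrrbbr · max L 3/16 · min R 7/32 -> 13/64
8 of 13 · brrrbbrb · max L 13/64 · min R 7/32 -> 27/128
9 of 13 · brrrbbrbb · max L 27/128 · min R 7/32 -> 55/256
10 of 13 · brrrbbrbbr · max L 27/128 · min R 55/256 -> 109/512
11 of 13 · brrrbbrbbrr · max L 27/128 · min R 109/512 -> 217/1024
12 of 13 · brrrbbrbbrrr · max L 27/128 · min R 217/1024 -> 433/2048
13 of 13 · brrrbbrbbrrrb · max L 433/2048 · min R 217/1024 -> 867/4096

867/4096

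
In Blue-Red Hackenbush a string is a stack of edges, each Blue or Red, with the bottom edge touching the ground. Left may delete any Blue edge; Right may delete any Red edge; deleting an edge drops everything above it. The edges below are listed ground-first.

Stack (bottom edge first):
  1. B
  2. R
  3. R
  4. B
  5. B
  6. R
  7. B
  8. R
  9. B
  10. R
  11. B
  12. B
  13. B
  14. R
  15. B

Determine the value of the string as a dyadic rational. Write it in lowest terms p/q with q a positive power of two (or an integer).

Build value(s[:k]) for k = 1..15, string s = B R R B B R B R B R B B B R B.
1 of 15 · B · max L 0 · min R +∞ = 1
2 of 15 · BR · max L 0 · min R 1 = 1/2
3 of 15 · BRR · max L 0 · min R 1/2 = 1/4
4 of 15 · BRRB · max L 1/4 · min R 1/2 = 3/8
5 of 15 · BRRBB · max L 3/8 · min R 1/2 = 7/16
6 of 15 · BRRBBR · max L 3/8 · min R 7/16 = 13/32
7 of 15 · BRRBBRB · max L 13/32 · min R 7/16 = 27/64
8 of 15 · BRRBBRBR · max L 13/32 · min R 27/64 = 53/128
9 of 15 · BRRBBRBRB · max L 53/128 · min R 27/64 = 107/256
10 of 15 · BRRBBRBRBR · max L 53/128 · min R 107/256 = 213/512
11 of 15 · BRRBBRBRBRB · max L 213/512 · min R 107/256 = 427/1024
12 of 15 · BRRBBRBRBRBB · max L 427/1024 · min R 107/256 = 855/2048
13 of 15 · BRRBBRBRBRBBB · max L 855/2048 · min R 107/256 = 1711/4096
14 of 15 · BRRBBRBRBRBBBR · max L 855/2048 · min R 1711/4096 = 3421/8192
15 of 15 · BRRBBRBRBRBBBRB · max L 3421/8192 · min R 1711/4096 = 6843/16384

6843/16384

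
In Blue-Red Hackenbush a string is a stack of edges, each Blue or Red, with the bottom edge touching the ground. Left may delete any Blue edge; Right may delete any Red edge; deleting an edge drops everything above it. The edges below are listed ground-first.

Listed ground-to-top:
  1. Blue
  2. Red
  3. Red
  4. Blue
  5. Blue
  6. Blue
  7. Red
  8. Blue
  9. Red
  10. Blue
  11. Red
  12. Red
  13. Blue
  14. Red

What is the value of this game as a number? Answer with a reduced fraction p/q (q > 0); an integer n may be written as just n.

3749/8192

1 of 14 · B · max L 0 · min R +∞ — 1
2 of 14 · BR · max L 0 · min R 1 — 1/2
3 of 14 · BRR · max L 0 · min R 1/2 — 1/4
4 of 14 · BRRB · max L 1/4 · min R 1/2 — 3/8
5 of 14 · BRRBB · max L 3/8 · min R 1/2 — 7/16
6 of 14 · BRRBBB · max L 7/16 · min R 1/2 — 15/32
7 of 14 · BRRBBBR · max L 7/16 · min R 15/32 — 29/64
8 of 14 · BRRBBBRB · max L 29/64 · min R 15/32 — 59/128
9 of 14 · BRRBBBRBR · max L 29/64 · min R 59/128 — 117/256
10 of 14 · BRRBBBRBRB · max L 117/256 · min R 59/128 — 235/512
11 of 14 · BRRBBBRBRBR · max L 117/256 · min R 235/512 — 469/1024
12 of 14 · BRRBBBRBRBRR · max L 117/256 · min R 469/1024 — 937/2048
13 of 14 · BRRBBBRBRBRRB · max L 937/2048 · min R 469/1024 — 1875/4096
14 of 14 · BRRBBBRBRBRRBR · max L 937/2048 · min R 1875/4096 — 3749/8192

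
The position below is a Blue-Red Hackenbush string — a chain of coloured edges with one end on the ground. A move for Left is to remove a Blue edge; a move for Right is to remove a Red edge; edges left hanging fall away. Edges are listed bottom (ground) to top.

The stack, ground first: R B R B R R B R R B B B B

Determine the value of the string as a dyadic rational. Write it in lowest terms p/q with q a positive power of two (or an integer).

-2913/4096

1 of 13 · R · max L −∞ · min R 0 gives -1
2 of 13 · RB · max L -1 · min R 0 gives -1/2
3 of 13 · RBR · max L -1 · min R -1/2 gives -3/4
4 of 13 · RBRB · max L -3/4 · min R -1/2 gives -5/8
5 of 13 · RBRBR · max L -3/4 · min R -5/8 gives -11/16
6 of 13 · RBRBRR · max L -3/4 · min R -11/16 gives -23/32
7 of 13 · RBRBRRB · max L -23/32 · min R -11/16 gives -45/64
8 of 13 · RBRBRRBR · max L -23/32 · min R -45/64 gives -91/128
9 of 13 · RBRBRRBRR · max L -23/32 · min R -91/128 gives -183/256
10 of 13 · RBRBRRBRRB · max L -183/256 · min R -91/128 gives -365/512
11 of 13 · RBRBRRBRRBB · max L -365/512 · min R -91/128 gives -729/1024
12 of 13 · RBRBRRBRRBBB · max L -729/1024 · min R -91/128 gives -1457/2048
13 of 13 · RBRBRRBRRBBBB · max L -1457/2048 · min R -91/128 gives -2913/4096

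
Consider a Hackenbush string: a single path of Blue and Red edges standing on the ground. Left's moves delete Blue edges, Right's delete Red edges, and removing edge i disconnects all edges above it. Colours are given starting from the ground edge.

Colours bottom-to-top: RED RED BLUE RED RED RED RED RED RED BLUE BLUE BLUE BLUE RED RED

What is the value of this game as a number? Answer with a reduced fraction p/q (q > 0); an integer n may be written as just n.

-16263/8192

v(R) = {  | 0 } ⇒ -1
v(RR) = {  | -1 0 } ⇒ -2
v(RRB) = { -2 | -1 0 } ⇒ -3/2
v(RRBR) = { -2 | -3/2 -1 0 } ⇒ -7/4
v(RRBRR) = { -2 | -7/4 -3/2 -1 0 } ⇒ -15/8
v(RRBRRR) = { -2 | -15/8 -7/4 -3/2 -1 0 } ⇒ -31/16
v(RRBRRRR) = { -2 | -31/16 -15/8 -7/4 -3/2 -1 0 } ⇒ -63/32
v(RRBRRRRR) = { -2 | -63/32 -31/16 -15/8 -7/4 -3/2 -1 0 } ⇒ -127/64
v(RRBRRRRRR) = { -2 | -127/64 -63/32 -31/16 -15/8 -7/4 -3/2 -1 0 } ⇒ -255/128
v(RRBRRRRRRB) = { -2 -255/128 | -127/64 -63/32 -31/16 -15/8 -7/4 -3/2 -1 0 } ⇒ -509/256
v(RRBRRRRRRBB) = { -2 -255/128 -509/256 | -127/64 -63/32 -31/16 -15/8 -7/4 -3/2 -1 0 } ⇒ -1017/512
v(RRBRRRRRRBBB) = { -2 -255/128 -509/256 -1017/512 | -127/64 -63/32 -31/16 -15/8 -7/4 -3/2 -1 0 } ⇒ -2033/1024
v(RRBRRRRRRBBBB) = { -2 -255/128 -509/256 -1017/512 -2033/1024 | -127/64 -63/32 -31/16 -15/8 -7/4 -3/2 -1 0 } ⇒ -4065/2048
v(RRBRRRRRRBBBBR) = { -2 -255/128 -509/256 -1017/512 -2033/1024 | -4065/2048 -127/64 -63/32 -31/16 -15/8 -7/4 -3/2 -1 0 } ⇒ -8131/4096
v(RRBRRRRRRBBBBRR) = { -2 -255/128 -509/256 -1017/512 -2033/1024 | -8131/4096 -4065/2048 -127/64 -63/32 -31/16 -15/8 -7/4 -3/2 -1 0 } ⇒ -16263/8192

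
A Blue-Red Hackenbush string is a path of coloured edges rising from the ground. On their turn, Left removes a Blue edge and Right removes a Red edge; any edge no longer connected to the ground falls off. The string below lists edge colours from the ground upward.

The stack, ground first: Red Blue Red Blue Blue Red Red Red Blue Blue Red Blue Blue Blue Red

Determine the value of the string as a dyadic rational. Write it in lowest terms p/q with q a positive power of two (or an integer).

edge 1 of 15 (Red): { ∅ | 0 } — -1
edge 2 of 15 (Blue): { -1 | 0 } — -1/2
edge 3 of 15 (Red): { -1 | -1/2, 0 } — -3/4
edge 4 of 15 (Blue): { -1, -3/4 | -1/2, 0 } — -5/8
edge 5 of 15 (Blue): { -1, -3/4, -5/8 | -1/2, 0 } — -9/16
edge 6 of 15 (Red): { -1, -3/4, -5/8 | -9/16, -1/2, 0 } — -19/32
edge 7 of 15 (Red): { -1, -3/4, -5/8 | -19/32, -9/16, -1/2, 0 } — -39/64
edge 8 of 15 (Red): { -1, -3/4, -5/8 | -39/64, -19/32, -9/16, -1/2, 0 } — -79/128
edge 9 of 15 (Blue): { -1, -3/4, -5/8, -79/128 | -39/64, -19/32, -9/16, -1/2, 0 } — -157/256
edge 10 of 15 (Blue): { -1, -3/4, -5/8, -79/128, -157/256 | -39/64, -19/32, -9/16, -1/2, 0 } — -313/512
edge 11 of 15 (Red): { -1, -3/4, -5/8, -79/128, -157/256 | -313/512, -39/64, -19/32, -9/16, -1/2, 0 } — -627/1024
edge 12 of 15 (Blue): { -1, -3/4, -5/8, -79/128, -157/256, -627/1024 | -313/512, -39/64, -19/32, -9/16, -1/2, 0 } — -1253/2048
edge 13 of 15 (Blue): { -1, -3/4, -5/8, -79/128, -157/256, -627/1024, -1253/2048 | -313/512, -39/64, -19/32, -9/16, -1/2, 0 } — -2505/4096
edge 14 of 15 (Blue): { -1, -3/4, -5/8, -79/128, -157/256, -627/1024, -1253/2048, -2505/4096 | -313/512, -39/64, -19/32, -9/16, -1/2, 0 } — -5009/8192
edge 15 of 15 (Red): { -1, -3/4, -5/8, -79/128, -157/256, -627/1024, -1253/2048, -2505/4096 | -5009/8192, -313/512, -39/64, -19/32, -9/16, -1/2, 0 } — -10019/16384

-10019/16384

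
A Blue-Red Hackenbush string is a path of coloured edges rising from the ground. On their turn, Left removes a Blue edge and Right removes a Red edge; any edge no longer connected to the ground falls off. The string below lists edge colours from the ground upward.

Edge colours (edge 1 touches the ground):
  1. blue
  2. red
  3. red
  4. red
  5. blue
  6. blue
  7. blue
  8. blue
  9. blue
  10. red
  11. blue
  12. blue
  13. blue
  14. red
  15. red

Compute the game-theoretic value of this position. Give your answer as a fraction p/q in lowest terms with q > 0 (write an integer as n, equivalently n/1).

Recurse on prefixes of the 15-edge string blue red red red blue blue blue blue blue red blue blue blue red red:
step 1: add blue to get b; options L={ 0 } R={ none } => 1
step 2: add red to get br; options L={ 0 } R={ 1 } => 1/2
step 3: add red to get brr; options L={ 0 } R={ 1/2 1 } => 1/4
step 4: add red to get brrr; options L={ 0 } R={ 1/4 1/2 1 } => 1/8
step 5: add blue to get brrrb; options L={ 0 1/8 } R={ 1/4 1/2 1 } => 3/16
step 6: add blue to get brrrbb; options L={ 0 1/8 3/16 } R={ 1/4 1/2 1 } => 7/32
step 7: add blue to get brrrbbb; options L={ 0 1/8 3/16 7/32 } R={ 1/4 1/2 1 } => 15/64
step 8: add blue to get brrrbbbb; options L={ 0 1/8 3/16 7/32 15/64 } R={ 1/4 1/2 1 } => 31/128
step 9: add blue to get brrrbbbbb; options L={ 0 1/8 3/16 7/32 15/64 31/128 } R={ 1/4 1/2 1 } => 63/256
step 10: add red to get brrrbbbbbr; options L={ 0 1/8 3/16 7/32 15/64 31/128 } R={ 63/256 1/4 1/2 1 } => 125/512
step 11: add blue to get brrrbbbbbrb; options L={ 0 1/8 3/16 7/32 15/64 31/128 125/512 } R={ 63/256 1/4 1/2 1 } => 251/1024
step 12: add blue to get brrrbbbbbrbb; options L={ 0 1/8 3/16 7/32 15/64 31/128 125/512 251/1024 } R={ 63/256 1/4 1/2 1 } => 503/2048
step 13: add blue to get brrrbbbbbrbbb; options L={ 0 1/8 3/16 7/32 15/64 31/128 125/512 251/1024 503/2048 } R={ 63/256 1/4 1/2 1 } => 1007/4096
step 14: add red to get brrrbbbbbrbbbr; options L={ 0 1/8 3/16 7/32 15/64 31/128 125/512 251/1024 503/2048 } R={ 1007/4096 63/256 1/4 1/2 1 } => 2013/8192
step 15: add red to get brrrbbbbbrbbbrr; options L={ 0 1/8 3/16 7/32 15/64 31/128 125/512 251/1024 503/2048 } R={ 2013/8192 1007/4096 63/256 1/4 1/2 1 } => 4025/16384

4025/16384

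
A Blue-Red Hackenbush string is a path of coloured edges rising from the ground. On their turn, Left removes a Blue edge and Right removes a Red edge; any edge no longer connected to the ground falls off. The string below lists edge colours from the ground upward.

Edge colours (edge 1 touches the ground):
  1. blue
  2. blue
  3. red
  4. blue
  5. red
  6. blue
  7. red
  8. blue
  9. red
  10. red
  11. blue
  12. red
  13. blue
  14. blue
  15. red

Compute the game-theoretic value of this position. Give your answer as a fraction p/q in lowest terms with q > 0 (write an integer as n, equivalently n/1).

13613/8192

Build val(s[:k]) for k = 1..15, string s = blue blue red blue red blue red blue red red blue red blue blue red.
val(b) = { 0 | (no moves) } = 1
val(bb) = { 0; 1 | (no moves) } = 2
val(bbr) = { 0; 1 | 2 } = 3/2
val(bbrb) = { 0; 1; 3/2 | 2 } = 7/4
val(bbrbr) = { 0; 1; 3/2 | 7/4; 2 } = 13/8
val(bbrbrb) = { 0; 1; 3/2; 13/8 | 7/4; 2 } = 27/16
val(bbrbrbr) = { 0; 1; 3/2; 13/8 | 27/16; 7/4; 2 } = 53/32
val(bbrbrbrb) = { 0; 1; 3/2; 13/8; 53/32 | 27/16; 7/4; 2 } = 107/64
val(bbrbrbrbr) = { 0; 1; 3/2; 13/8; 53/32 | 107/64; 27/16; 7/4; 2 } = 213/128
val(bbrbrbrbrr) = { 0; 1; 3/2; 13/8; 53/32 | 213/128; 107/64; 27/16; 7/4; 2 } = 425/256
val(bbrbrbrbrrb) = { 0; 1; 3/2; 13/8; 53/32; 425/256 | 213/128; 107/64; 27/16; 7/4; 2 } = 851/512
val(bbrbrbrbrrbr) = { 0; 1; 3/2; 13/8; 53/32; 425/256 | 851/512; 213/128; 107/64; 27/16; 7/4; 2 } = 1701/1024
val(bbrbrbrbrrbrb) = { 0; 1; 3/2; 13/8; 53/32; 425/256; 1701/1024 | 851/512; 213/128; 107/64; 27/16; 7/4; 2 } = 3403/2048
val(bbrbrbrbrrbrbb) = { 0; 1; 3/2; 13/8; 53/32; 425/256; 1701/1024; 3403/2048 | 851/512; 213/128; 107/64; 27/16; 7/4; 2 } = 6807/4096
val(bbrbrbrbrrbrbbr) = { 0; 1; 3/2; 13/8; 53/32; 425/256; 1701/1024; 3403/2048 | 6807/4096; 851/512; 213/128; 107/64; 27/16; 7/4; 2 } = 13613/8192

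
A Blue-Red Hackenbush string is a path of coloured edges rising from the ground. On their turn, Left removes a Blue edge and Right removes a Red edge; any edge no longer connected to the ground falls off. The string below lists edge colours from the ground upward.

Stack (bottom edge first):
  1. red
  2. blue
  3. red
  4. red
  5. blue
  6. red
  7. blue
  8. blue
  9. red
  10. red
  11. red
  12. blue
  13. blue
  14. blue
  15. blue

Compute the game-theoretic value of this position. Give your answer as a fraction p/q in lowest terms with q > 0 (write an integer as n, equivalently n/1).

1 of 15 · r · max L −∞ · min R 0 → -1
2 of 15 · rb · max L -1 · min R 0 → -1/2
3 of 15 · rbr · max L -1 · min R -1/2 → -3/4
4 of 15 · rbrr · max L -1 · min R -3/4 → -7/8
5 of 15 · rbrrb · max L -7/8 · min R -3/4 → -13/16
6 of 15 · rbrrbr · max L -7/8 · min R -13/16 → -27/32
7 of 15 · rbrrbrb · max L -27/32 · min R -13/16 → -53/64
8 of 15 · rbrrbrbb · max L -53/64 · min R -13/16 → -105/128
9 of 15 · rbrrbrbbr · max L -53/64 · min R -105/128 → -211/256
10 of 15 · rbrrbrbbrr · max L -53/64 · min R -211/256 → -423/512
11 of 15 · rbrrbrbbrrr · max L -53/64 · min R -423/512 → -847/1024
12 of 15 · rbrrbrbbrrrb · max L -847/1024 · min R -423/512 → -1693/2048
13 of 15 · rbrrbrbbrrrbb · max L -1693/2048 · min R -423/512 → -3385/4096
14 of 15 · rbrrbrbbrrrbbb · max L -3385/4096 · min R -423/512 → -6769/8192
15 of 15 · rbrrbrbbrrrbbbb · max L -6769/8192 · min R -423/512 → -13537/16384

-13537/16384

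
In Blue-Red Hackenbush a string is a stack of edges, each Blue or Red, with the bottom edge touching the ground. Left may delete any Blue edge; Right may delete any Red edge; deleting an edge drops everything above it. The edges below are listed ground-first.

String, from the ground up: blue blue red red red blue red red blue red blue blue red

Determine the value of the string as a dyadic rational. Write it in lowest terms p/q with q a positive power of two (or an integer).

2349/2048

Prefix values for blue blue red red red blue red red blue red blue blue red via {L|R} + simplicity:
edge 1 of 13 (blue): { 0 |  } gives 1
edge 2 of 13 (blue): { 0 1 |  } gives 2
edge 3 of 13 (red): { 0 1 | 2 } gives 3/2
edge 4 of 13 (red): { 0 1 | 3/2 2 } gives 5/4
edge 5 of 13 (red): { 0 1 | 5/4 3/2 2 } gives 9/8
edge 6 of 13 (blue): { 0 1 9/8 | 5/4 3/2 2 } gives 19/16
edge 7 of 13 (red): { 0 1 9/8 | 19/16 5/4 3/2 2 } gives 37/32
edge 8 of 13 (red): { 0 1 9/8 | 37/32 19/16 5/4 3/2 2 } gives 73/64
edge 9 of 13 (blue): { 0 1 9/8 73/64 | 37/32 19/16 5/4 3/2 2 } gives 147/128
edge 10 of 13 (red): { 0 1 9/8 73/64 | 147/128 37/32 19/16 5/4 3/2 2 } gives 293/256
edge 11 of 13 (blue): { 0 1 9/8 73/64 293/256 | 147/128 37/32 19/16 5/4 3/2 2 } gives 587/512
edge 12 of 13 (blue): { 0 1 9/8 73/64 293/256 587/512 | 147/128 37/32 19/16 5/4 3/2 2 } gives 1175/1024
edge 13 of 13 (red): { 0 1 9/8 73/64 293/256 587/512 | 1175/1024 147/128 37/32 19/16 5/4 3/2 2 } gives 2349/2048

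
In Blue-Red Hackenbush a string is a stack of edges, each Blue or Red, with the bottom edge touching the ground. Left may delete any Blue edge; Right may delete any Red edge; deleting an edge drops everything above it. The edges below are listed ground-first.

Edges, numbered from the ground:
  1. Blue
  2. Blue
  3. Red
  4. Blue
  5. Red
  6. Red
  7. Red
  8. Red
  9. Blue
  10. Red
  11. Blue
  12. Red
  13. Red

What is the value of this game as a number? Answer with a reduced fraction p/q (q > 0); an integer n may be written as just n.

3113/2048

1 of 13 · B · max L 0 · min R +∞ → 1
2 of 13 · BB · max L 1 · min R +∞ → 2
3 of 13 · BBR · max L 1 · min R 2 → 3/2
4 of 13 · BBRB · max L 3/2 · min R 2 → 7/4
5 of 13 · BBRBR · max L 3/2 · min R 7/4 → 13/8
6 of 13 · BBRBRR · max L 3/2 · min R 13/8 → 25/16
7 of 13 · BBRBRRR · max L 3/2 · min R 25/16 → 49/32
8 of 13 · BBRBRRRR · max L 3/2 · min R 49/32 → 97/64
9 of 13 · BBRBRRRRB · max L 97/64 · min R 49/32 → 195/128
10 of 13 · BBRBRRRRBR · max L 97/64 · min R 195/128 → 389/256
11 of 13 · BBRBRRRRBRB · max L 389/256 · min R 195/128 → 779/512
12 of 13 · BBRBRRRRBRBR · max L 389/256 · min R 779/512 → 1557/1024
13 of 13 · BBRBRRRRBRBRR · max L 389/256 · min R 1557/1024 → 3113/2048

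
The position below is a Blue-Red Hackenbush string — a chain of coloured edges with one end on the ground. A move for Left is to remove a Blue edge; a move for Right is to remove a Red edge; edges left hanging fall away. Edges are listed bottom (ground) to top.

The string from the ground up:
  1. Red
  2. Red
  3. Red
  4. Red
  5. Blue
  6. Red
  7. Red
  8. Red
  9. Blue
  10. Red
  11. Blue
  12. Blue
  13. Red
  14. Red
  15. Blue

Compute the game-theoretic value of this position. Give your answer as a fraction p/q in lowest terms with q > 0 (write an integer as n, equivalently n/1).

-8013/2048

Recurse on prefixes of the 15-edge string Red Red Red Red Blue Red Red Red Blue Red Blue Blue Red Red Blue:
1 of 15 · R · max L −∞ · min R 0 → -1
2 of 15 · RR · max L −∞ · min R -1 → -2
3 of 15 · RRR · max L −∞ · min R -2 → -3
4 of 15 · RRRR · max L −∞ · min R -3 → -4
5 of 15 · RRRRB · max L -4 · min R -3 → -7/2
6 of 15 · RRRRBR · max L -4 · min R -7/2 → -15/4
7 of 15 · RRRRBRR · max L -4 · min R -15/4 → -31/8
8 of 15 · RRRRBRRR · max L -4 · min R -31/8 → -63/16
9 of 15 · RRRRBRRRB · max L -63/16 · min R -31/8 → -125/32
10 of 15 · RRRRBRRRBR · max L -63/16 · min R -125/32 → -251/64
11 of 15 · RRRRBRRRBRB · max L -251/64 · min R -125/32 → -501/128
12 of 15 · RRRRBRRRBRBB · max L -501/128 · min R -125/32 → -1001/256
13 of 15 · RRRRBRRRBRBBR · max L -501/128 · min R -1001/256 → -2003/512
14 of 15 · RRRRBRRRBRBBRR · max L -501/128 · min R -2003/512 → -4007/1024
15 of 15 · RRRRBRRRBRBBRRB · max L -4007/1024 · min R -2003/512 → -8013/2048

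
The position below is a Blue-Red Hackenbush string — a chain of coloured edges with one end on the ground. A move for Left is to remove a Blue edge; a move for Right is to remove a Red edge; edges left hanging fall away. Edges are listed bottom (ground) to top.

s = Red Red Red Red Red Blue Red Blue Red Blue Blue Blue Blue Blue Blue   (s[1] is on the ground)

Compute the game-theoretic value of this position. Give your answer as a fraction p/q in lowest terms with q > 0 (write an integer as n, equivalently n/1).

Recurse on prefixes of the 15-edge string Red Red Red Red Red Blue Red Blue Red Blue Blue Blue Blue Blue Blue:
edge 1 of 15 (Red): { (no moves) | 0 } — -1
edge 2 of 15 (Red): { (no moves) | -1,0 } — -2
edge 3 of 15 (Red): { (no moves) | -2,-1,0 } — -3
edge 4 of 15 (Red): { (no moves) | -3,-2,-1,0 } — -4
edge 5 of 15 (Red): { (no moves) | -4,-3,-2,-1,0 } — -5
edge 6 of 15 (Blue): { -5 | -4,-3,-2,-1,0 } — -9/2
edge 7 of 15 (Red): { -5 | -9/2,-4,-3,-2,-1,0 } — -19/4
edge 8 of 15 (Blue): { -5,-19/4 | -9/2,-4,-3,-2,-1,0 } — -37/8
edge 9 of 15 (Red): { -5,-19/4 | -37/8,-9/2,-4,-3,-2,-1,0 } — -75/16
edge 10 of 15 (Blue): { -5,-19/4,-75/16 | -37/8,-9/2,-4,-3,-2,-1,0 } — -149/32
edge 11 of 15 (Blue): { -5,-19/4,-75/16,-149/32 | -37/8,-9/2,-4,-3,-2,-1,0 } — -297/64
edge 12 of 15 (Blue): { -5,-19/4,-75/16,-149/32,-297/64 | -37/8,-9/2,-4,-3,-2,-1,0 } — -593/128
edge 13 of 15 (Blue): { -5,-19/4,-75/16,-149/32,-297/64,-593/128 | -37/8,-9/2,-4,-3,-2,-1,0 } — -1185/256
edge 14 of 15 (Blue): { -5,-19/4,-75/16,-149/32,-297/64,-593/128,-1185/256 | -37/8,-9/2,-4,-3,-2,-1,0 } — -2369/512
edge 15 of 15 (Blue): { -5,-19/4,-75/16,-149/32,-297/64,-593/128,-1185/256,-2369/512 | -37/8,-9/2,-4,-3,-2,-1,0 } — -4737/1024

-4737/1024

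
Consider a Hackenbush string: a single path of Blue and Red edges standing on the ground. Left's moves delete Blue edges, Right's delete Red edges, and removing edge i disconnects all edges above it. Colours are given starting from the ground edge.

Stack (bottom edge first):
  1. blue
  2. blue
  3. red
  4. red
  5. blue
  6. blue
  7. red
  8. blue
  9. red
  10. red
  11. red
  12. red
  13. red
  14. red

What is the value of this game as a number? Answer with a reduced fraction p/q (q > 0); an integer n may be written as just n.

5761/4096

Recurse on prefixes of the 14-edge string blue blue red red blue blue red blue red red red red red red:
step 1: add blue to get b; options L={ 0 } R={ (no moves) } = 1
step 2: add blue to get bb; options L={ 0; 1 } R={ (no moves) } = 2
step 3: add red to get bbr; options L={ 0; 1 } R={ 2 } = 3/2
step 4: add red to get bbrr; options L={ 0; 1 } R={ 3/2; 2 } = 5/4
step 5: add blue to get bbrrb; options L={ 0; 1; 5/4 } R={ 3/2; 2 } = 11/8
step 6: add blue to get bbrrbb; options L={ 0; 1; 5/4; 11/8 } R={ 3/2; 2 } = 23/16
step 7: add red to get bbrrbbr; options L={ 0; 1; 5/4; 11/8 } R={ 23/16; 3/2; 2 } = 45/32
step 8: add blue to get bbrrbbrb; options L={ 0; 1; 5/4; 11/8; 45/32 } R={ 23/16; 3/2; 2 } = 91/64
step 9: add red to get bbrrbbrbr; options L={ 0; 1; 5/4; 11/8; 45/32 } R={ 91/64; 23/16; 3/2; 2 } = 181/128
step 10: add red to get bbrrbbrbrr; options L={ 0; 1; 5/4; 11/8; 45/32 } R={ 181/128; 91/64; 23/16; 3/2; 2 } = 361/256
step 11: add red to get bbrrbbrbrrr; options L={ 0; 1; 5/4; 11/8; 45/32 } R={ 361/256; 181/128; 91/64; 23/16; 3/2; 2 } = 721/512
step 12: add red to get bbrrbbrbrrrr; options L={ 0; 1; 5/4; 11/8; 45/32 } R={ 721/512; 361/256; 181/128; 91/64; 23/16; 3/2; 2 } = 1441/1024
step 13: add red to get bbrrbbrbrrrrr; options L={ 0; 1; 5/4; 11/8; 45/32 } R={ 1441/1024; 721/512; 361/256; 181/128; 91/64; 23/16; 3/2; 2 } = 2881/2048
step 14: add red to get bbrrbbrbrrrrrr; options L={ 0; 1; 5/4; 11/8; 45/32 } R={ 2881/2048; 1441/1024; 721/512; 361/256; 181/128; 91/64; 23/16; 3/2; 2 } = 5761/4096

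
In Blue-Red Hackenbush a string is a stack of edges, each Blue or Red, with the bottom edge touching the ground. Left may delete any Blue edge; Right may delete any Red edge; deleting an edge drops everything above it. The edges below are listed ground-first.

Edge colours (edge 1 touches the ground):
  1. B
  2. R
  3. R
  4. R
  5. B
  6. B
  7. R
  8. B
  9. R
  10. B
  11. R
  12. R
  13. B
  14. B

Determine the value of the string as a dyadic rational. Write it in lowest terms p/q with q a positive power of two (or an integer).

1703/8192

1 of 14 · B · max L 0 · min R +∞ -> 1
2 of 14 · BR · max L 0 · min R 1 -> 1/2
3 of 14 · BRR · max L 0 · min R 1/2 -> 1/4
4 of 14 · BRRR · max L 0 · min R 1/4 -> 1/8
5 of 14 · BRRRB · max L 1/8 · min R 1/4 -> 3/16
6 of 14 · BRRRBB · max L 3/16 · min R 1/4 -> 7/32
7 of 14 · BRRRBBR · max L 3/16 · min R 7/32 -> 13/64
8 of 14 · BRRRBBRB · max L 13/64 · min R 7/32 -> 27/128
9 of 14 · BRRRBBRBR · max L 13/64 · min R 27/128 -> 53/256
10 of 14 · BRRRBBRBRB · max L 53/256 · min R 27/128 -> 107/512
11 of 14 · BRRRBBRBRBR · max L 53/256 · min R 107/512 -> 213/1024
12 of 14 · BRRRBBRBRBRR · max L 53/256 · min R 213/1024 -> 425/2048
13 of 14 · BRRRBBRBRBRRB · max L 425/2048 · min R 213/1024 -> 851/4096
14 of 14 · BRRRBBRBRBRRBB · max L 851/4096 · min R 213/1024 -> 1703/8192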